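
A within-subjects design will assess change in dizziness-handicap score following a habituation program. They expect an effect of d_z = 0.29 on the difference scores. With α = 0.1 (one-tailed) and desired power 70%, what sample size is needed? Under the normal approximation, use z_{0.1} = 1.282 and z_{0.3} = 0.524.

For a paired (one-sample on differences) test: n = ((z_{α} + z_β) / d)².
z_{α} + z_β = 1.282 + 0.524 = 1.806.
n = (1.806 / 0.29)² = 6.228² = 38.78.
Round up.

n = 39 pairs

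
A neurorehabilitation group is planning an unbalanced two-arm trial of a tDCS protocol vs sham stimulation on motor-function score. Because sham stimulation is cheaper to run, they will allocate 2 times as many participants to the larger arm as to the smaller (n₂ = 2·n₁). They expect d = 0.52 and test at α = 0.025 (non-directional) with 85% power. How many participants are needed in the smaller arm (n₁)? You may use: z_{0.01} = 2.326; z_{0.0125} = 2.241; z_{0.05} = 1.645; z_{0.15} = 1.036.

With allocation ratio k = n₂/n₁ = 2, Var(x̄₁−x̄₂) = σ²(1/n₁ + 1/(k·n₁)) = σ²·(k+1)/(k·n₁).
So n₁ = (1 + 1/k)·((z_{α/2} + z_β)/d)² = 1.500 × (3.277/0.52)².
n₁ = 1.500 × 39.71 = 59.6.
Round up: n₁ = 60, giving n₂ = 2 × 60 = 120.

n₁ = 60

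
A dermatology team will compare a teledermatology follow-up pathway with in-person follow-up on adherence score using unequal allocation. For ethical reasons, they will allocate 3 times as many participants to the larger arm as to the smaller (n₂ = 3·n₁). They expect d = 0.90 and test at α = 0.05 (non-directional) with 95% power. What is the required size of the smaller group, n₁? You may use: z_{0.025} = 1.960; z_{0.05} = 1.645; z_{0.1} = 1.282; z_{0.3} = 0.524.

n₁ = 22

With allocation ratio k = n₂/n₁ = 3, Var(x̄₁−x̄₂) = σ²(1/n₁ + 1/(k·n₁)) = σ²·(k+1)/(k·n₁).
So n₁ = (1 + 1/k)·((z_{α/2} + z_β)/d)² = 1.333 × (3.605/0.90)².
n₁ = 1.333 × 16.04 = 21.4.
Round up: n₁ = 22, giving n₂ = 3 × 22 = 66.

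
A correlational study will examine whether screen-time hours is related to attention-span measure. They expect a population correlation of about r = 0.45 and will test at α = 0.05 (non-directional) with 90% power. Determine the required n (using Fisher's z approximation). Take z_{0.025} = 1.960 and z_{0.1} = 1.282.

Fisher's z: C = ½·ln((1+r)/(1−r)) = ½·ln(2.6364) = 0.4847.
n = ((z_{α/2} + z_β)/C)² + 3.
(1.960 + 1.282) / 0.4847 = 3.242 / 0.4847 = 6.689.
n = 6.689² + 3 = 44.74 + 3 = 47.7.
Round up.

n = 48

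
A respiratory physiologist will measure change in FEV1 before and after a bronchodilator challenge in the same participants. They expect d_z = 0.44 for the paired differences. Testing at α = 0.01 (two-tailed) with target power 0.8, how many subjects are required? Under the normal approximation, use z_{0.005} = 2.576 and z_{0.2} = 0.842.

For a paired (one-sample on differences) test: n = ((z_{α/2} + z_β) / d)².
z_{α/2} + z_β = 2.576 + 0.842 = 3.418.
n = (3.418 / 0.44)² = 7.768² = 60.34.
Round up.

n = 61 pairs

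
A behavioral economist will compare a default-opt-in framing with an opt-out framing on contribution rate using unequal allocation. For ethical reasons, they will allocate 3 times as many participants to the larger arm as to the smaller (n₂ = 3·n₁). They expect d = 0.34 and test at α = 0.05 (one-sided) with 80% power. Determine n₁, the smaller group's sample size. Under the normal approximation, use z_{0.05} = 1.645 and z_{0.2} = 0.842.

With allocation ratio k = n₂/n₁ = 3, Var(x̄₁−x̄₂) = σ²(1/n₁ + 1/(k·n₁)) = σ²·(k+1)/(k·n₁).
So n₁ = (1 + 1/k)·((z_{α} + z_β)/d)² = 1.333 × (2.487/0.34)².
n₁ = 1.333 × 53.50 = 71.3.
Round up: n₁ = 72, giving n₂ = 3 × 72 = 216.

n₁ = 72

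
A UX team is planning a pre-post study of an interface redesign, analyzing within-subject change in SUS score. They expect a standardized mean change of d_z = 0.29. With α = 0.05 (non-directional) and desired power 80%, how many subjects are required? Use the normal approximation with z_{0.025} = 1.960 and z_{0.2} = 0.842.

For a paired (one-sample on differences) test: n = ((z_{α/2} + z_β) / d)².
z_{α/2} + z_β = 1.960 + 0.842 = 2.802.
n = (2.802 / 0.29)² = 9.662² = 93.36.
Round up.

n = 94 pairs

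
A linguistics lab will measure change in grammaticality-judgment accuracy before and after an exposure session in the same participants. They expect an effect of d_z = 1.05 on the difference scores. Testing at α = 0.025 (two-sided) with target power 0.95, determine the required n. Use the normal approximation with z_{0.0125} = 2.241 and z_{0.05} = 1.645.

For a paired (one-sample on differences) test: n = ((z_{α/2} + z_β) / d)².
z_{α/2} + z_β = 2.241 + 1.645 = 3.886.
n = (3.886 / 1.05)² = 3.701² = 13.70.
Round up.

n = 14 pairs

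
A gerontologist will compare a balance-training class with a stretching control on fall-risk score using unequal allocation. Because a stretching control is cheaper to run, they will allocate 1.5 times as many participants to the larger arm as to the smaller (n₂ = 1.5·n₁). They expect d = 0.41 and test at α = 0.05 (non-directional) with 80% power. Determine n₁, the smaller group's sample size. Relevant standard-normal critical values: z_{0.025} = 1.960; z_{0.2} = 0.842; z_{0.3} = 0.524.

n₁ = 78

With allocation ratio k = n₂/n₁ = 1.5, Var(x̄₁−x̄₂) = σ²(1/n₁ + 1/(k·n₁)) = σ²·(k+1)/(k·n₁).
So n₁ = (1 + 1/k)·((z_{α/2} + z_β)/d)² = 1.667 × (2.802/0.41)².
n₁ = 1.667 × 46.71 = 77.8.
Round up: n₁ = 78, giving n₂ = 1.5 × 78 = 117.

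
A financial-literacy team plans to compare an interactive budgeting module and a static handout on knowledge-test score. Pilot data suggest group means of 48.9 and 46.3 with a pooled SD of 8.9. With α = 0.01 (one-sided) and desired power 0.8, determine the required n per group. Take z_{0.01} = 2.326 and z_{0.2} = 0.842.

Cohen's d = |M₁ − M₂| / SD_pooled = |48.9 − 46.3| / 8.9 = 2.6 / 8.9 = 0.292.
For two independent groups with equal n: n = 2·((z_{α} + z_β) / d)².
z_{α} + z_β = 2.326 + 0.842 = 3.168.
n = 2 × (3.168 / 0.292)² = 2 × 10.849² = 2 × 117.71 = 235.4.
Round up to the next whole participant.

n = 236 per group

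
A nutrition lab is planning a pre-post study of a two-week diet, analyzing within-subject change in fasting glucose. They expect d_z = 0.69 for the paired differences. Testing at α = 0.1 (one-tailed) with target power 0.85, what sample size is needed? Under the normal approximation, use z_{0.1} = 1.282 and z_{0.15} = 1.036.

For a paired (one-sample on differences) test: n = ((z_{α} + z_β) / d)².
z_{α} + z_β = 1.282 + 1.036 = 2.318.
n = (2.318 / 0.69)² = 3.359² = 11.29.
Round up.

n = 12 pairs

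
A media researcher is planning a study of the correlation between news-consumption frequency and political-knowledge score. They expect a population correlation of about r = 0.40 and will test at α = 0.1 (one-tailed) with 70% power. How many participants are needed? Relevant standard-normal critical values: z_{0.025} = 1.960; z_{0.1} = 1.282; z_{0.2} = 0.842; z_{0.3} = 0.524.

n = 22

Fisher's z: C = ½·ln((1+r)/(1−r)) = ½·ln(2.3333) = 0.4236.
n = ((z_{α} + z_β)/C)² + 3.
(1.282 + 0.524) / 0.4236 = 1.806 / 0.4236 = 4.263.
n = 4.263² + 3 = 18.18 + 3 = 21.2.
Round up.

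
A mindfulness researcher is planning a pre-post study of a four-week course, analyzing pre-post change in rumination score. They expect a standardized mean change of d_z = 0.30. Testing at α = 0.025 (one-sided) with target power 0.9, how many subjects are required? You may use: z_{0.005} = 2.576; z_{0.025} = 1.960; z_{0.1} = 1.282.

For a paired (one-sample on differences) test: n = ((z_{α} + z_β) / d)².
z_{α} + z_β = 1.960 + 1.282 = 3.242.
n = (3.242 / 0.30)² = 10.807² = 116.78.
Round up.

n = 117 pairs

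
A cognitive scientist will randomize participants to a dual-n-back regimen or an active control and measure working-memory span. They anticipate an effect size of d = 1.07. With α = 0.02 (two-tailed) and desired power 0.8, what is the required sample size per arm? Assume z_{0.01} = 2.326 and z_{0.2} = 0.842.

n = 18 per group

For two independent groups with equal n: n = 2·((z_{α/2} + z_β) / d)².
z_{α/2} + z_β = 2.326 + 0.842 = 3.168.
n = 2 × (3.168 / 1.07)² = 2 × 2.961² = 2 × 8.77 = 17.5.
Round up to the next whole participant.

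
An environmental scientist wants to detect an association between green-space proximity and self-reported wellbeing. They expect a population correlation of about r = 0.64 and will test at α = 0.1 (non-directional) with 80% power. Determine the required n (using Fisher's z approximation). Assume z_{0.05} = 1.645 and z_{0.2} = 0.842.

Fisher's z: C = ½·ln((1+r)/(1−r)) = ½·ln(4.5556) = 0.7582.
n = ((z_{α/2} + z_β)/C)² + 3.
(1.645 + 0.842) / 0.7582 = 2.487 / 0.7582 = 3.280.
n = 3.280² + 3 = 10.76 + 3 = 13.8.
Round up.

n = 14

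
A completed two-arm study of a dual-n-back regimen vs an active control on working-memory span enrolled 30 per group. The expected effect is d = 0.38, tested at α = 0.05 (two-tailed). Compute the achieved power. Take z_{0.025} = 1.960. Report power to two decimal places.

For two equal groups, power = Φ(d·√(n/2) − z_{α/2}).
d·√(n/2) = 0.38 × √(30/2) = 0.38 × 3.873 = 1.472.
z_β = 1.472 − 1.960 = -0.488.
Power = Φ(-0.488) = 0.313.

power ≈ 0.31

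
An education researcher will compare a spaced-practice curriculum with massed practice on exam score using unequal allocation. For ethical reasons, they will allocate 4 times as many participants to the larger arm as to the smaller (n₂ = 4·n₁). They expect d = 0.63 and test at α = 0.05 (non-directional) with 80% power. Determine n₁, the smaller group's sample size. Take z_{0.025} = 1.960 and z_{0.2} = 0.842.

With allocation ratio k = n₂/n₁ = 4, Var(x̄₁−x̄₂) = σ²(1/n₁ + 1/(k·n₁)) = σ²·(k+1)/(k·n₁).
So n₁ = (1 + 1/k)·((z_{α/2} + z_β)/d)² = 1.250 × (2.802/0.63)².
n₁ = 1.250 × 19.78 = 24.7.
Round up: n₁ = 25, giving n₂ = 4 × 25 = 100.

n₁ = 25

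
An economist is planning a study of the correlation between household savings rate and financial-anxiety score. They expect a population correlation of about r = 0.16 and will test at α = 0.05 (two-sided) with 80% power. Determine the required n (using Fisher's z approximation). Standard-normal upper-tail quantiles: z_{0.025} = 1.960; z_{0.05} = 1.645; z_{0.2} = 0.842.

n = 305

Fisher's z: C = ½·ln((1+r)/(1−r)) = ½·ln(1.3810) = 0.1614.
n = ((z_{α/2} + z_β)/C)² + 3.
(1.960 + 0.842) / 0.1614 = 2.802 / 0.1614 = 17.361.
n = 17.361² + 3 = 301.39 + 3 = 304.4.
Round up.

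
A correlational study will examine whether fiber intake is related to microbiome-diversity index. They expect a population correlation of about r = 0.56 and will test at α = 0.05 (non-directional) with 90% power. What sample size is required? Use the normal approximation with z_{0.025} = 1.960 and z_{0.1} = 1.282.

n = 30

Fisher's z: C = ½·ln((1+r)/(1−r)) = ½·ln(3.5455) = 0.6328.
n = ((z_{α/2} + z_β)/C)² + 3.
(1.960 + 1.282) / 0.6328 = 3.242 / 0.6328 = 5.123.
n = 5.123² + 3 = 26.25 + 3 = 29.2.
Round up.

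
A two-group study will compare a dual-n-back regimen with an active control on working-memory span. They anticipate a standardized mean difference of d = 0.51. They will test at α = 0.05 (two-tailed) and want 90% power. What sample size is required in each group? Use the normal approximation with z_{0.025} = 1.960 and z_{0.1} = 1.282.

For two independent groups with equal n: n = 2·((z_{α/2} + z_β) / d)².
z_{α/2} + z_β = 1.960 + 1.282 = 3.242.
n = 2 × (3.242 / 0.51)² = 2 × 6.357² = 2 × 40.41 = 80.8.
Round up to the next whole participant.

n = 81 per group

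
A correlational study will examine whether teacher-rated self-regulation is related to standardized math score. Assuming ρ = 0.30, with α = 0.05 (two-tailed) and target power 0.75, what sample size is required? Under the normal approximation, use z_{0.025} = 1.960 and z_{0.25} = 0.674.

n = 76

Fisher's z: C = ½·ln((1+r)/(1−r)) = ½·ln(1.8571) = 0.3095.
n = ((z_{α/2} + z_β)/C)² + 3.
(1.960 + 0.674) / 0.3095 = 2.634 / 0.3095 = 8.511.
n = 8.511² + 3 = 72.43 + 3 = 75.4.
Round up.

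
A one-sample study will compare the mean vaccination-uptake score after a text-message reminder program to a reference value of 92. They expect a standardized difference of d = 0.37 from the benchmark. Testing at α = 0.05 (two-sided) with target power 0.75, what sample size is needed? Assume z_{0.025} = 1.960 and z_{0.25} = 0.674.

For a one-sample test: n = ((z_{α/2} + z_β) / d)².
z_{α/2} + z_β = 1.960 + 0.674 = 2.634.
n = (2.634 / 0.37)² = 7.119² = 50.68.
Round up.

n = 51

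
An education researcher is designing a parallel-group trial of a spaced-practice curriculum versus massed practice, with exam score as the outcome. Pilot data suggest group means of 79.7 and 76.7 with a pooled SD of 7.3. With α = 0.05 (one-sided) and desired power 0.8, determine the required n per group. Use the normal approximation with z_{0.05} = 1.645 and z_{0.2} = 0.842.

Cohen's d = |M₁ − M₂| / SD_pooled = |79.7 − 76.7| / 7.3 = 3.0 / 7.3 = 0.411.
For two independent groups with equal n: n = 2·((z_{α} + z_β) / d)².
z_{α} + z_β = 1.645 + 0.842 = 2.487.
n = 2 × (2.487 / 0.411)² = 2 × 6.051² = 2 × 36.62 = 73.2.
Round up to the next whole participant.

n = 74 per group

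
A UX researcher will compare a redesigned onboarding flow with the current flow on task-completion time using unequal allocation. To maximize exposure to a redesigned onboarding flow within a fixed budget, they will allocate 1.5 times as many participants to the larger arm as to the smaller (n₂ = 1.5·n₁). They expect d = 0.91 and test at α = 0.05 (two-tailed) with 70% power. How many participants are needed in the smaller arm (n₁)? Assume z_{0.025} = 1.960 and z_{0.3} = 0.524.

With allocation ratio k = n₂/n₁ = 1.5, Var(x̄₁−x̄₂) = σ²(1/n₁ + 1/(k·n₁)) = σ²·(k+1)/(k·n₁).
So n₁ = (1 + 1/k)·((z_{α/2} + z_β)/d)² = 1.667 × (2.484/0.91)².
n₁ = 1.667 × 7.45 = 12.4.
Round up: n₁ = 13, giving n₂ = ⌈1.5 × 13⌉ = ⌈19.5⌉ = 20.

n₁ = 13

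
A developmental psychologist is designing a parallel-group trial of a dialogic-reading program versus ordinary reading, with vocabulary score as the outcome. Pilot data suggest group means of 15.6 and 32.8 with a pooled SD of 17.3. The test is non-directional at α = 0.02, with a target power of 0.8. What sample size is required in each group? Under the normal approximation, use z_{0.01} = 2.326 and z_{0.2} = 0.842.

n = 21 per group

Cohen's d = |M₁ − M₂| / SD_pooled = |15.6 − 32.8| / 17.3 = 17.2 / 17.3 = 0.994.
For two independent groups with equal n: n = 2·((z_{α/2} + z_β) / d)².
z_{α/2} + z_β = 2.326 + 0.842 = 3.168.
n = 2 × (3.168 / 0.994)² = 2 × 3.187² = 2 × 10.16 = 20.3.
Round up to the next whole participant.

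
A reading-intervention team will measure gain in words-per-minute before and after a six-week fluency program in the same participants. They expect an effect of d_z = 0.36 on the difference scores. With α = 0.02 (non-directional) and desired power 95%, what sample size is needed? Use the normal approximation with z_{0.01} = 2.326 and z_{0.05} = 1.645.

For a paired (one-sample on differences) test: n = ((z_{α/2} + z_β) / d)².
z_{α/2} + z_β = 2.326 + 1.645 = 3.971.
n = (3.971 / 0.36)² = 11.031² = 121.67.
Round up.

n = 122 pairs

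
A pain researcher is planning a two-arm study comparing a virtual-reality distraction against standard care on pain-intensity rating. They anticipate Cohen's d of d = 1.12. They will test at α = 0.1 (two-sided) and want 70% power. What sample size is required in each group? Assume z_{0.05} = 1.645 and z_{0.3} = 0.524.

n = 8 per group

For two independent groups with equal n: n = 2·((z_{α/2} + z_β) / d)².
z_{α/2} + z_β = 1.645 + 0.524 = 2.169.
n = 2 × (2.169 / 1.12)² = 2 × 1.937² = 2 × 3.75 = 7.5.
Round up to the next whole participant.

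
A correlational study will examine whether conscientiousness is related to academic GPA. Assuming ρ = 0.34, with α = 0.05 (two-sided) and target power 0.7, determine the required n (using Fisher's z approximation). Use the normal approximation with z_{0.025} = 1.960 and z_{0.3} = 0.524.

Fisher's z: C = ½·ln((1+r)/(1−r)) = ½·ln(2.0303) = 0.3541.
n = ((z_{α/2} + z_β)/C)² + 3.
(1.960 + 0.524) / 0.3541 = 2.484 / 0.3541 = 7.015.
n = 7.015² + 3 = 49.21 + 3 = 52.2.
Round up.

n = 53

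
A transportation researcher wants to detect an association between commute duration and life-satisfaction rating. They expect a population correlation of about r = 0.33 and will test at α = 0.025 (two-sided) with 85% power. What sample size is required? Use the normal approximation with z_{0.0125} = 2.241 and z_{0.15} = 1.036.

Fisher's z: C = ½·ln((1+r)/(1−r)) = ½·ln(1.9851) = 0.3428.
n = ((z_{α/2} + z_β)/C)² + 3.
(2.241 + 1.036) / 0.3428 = 3.277 / 0.3428 = 9.560.
n = 9.560² + 3 = 91.38 + 3 = 94.4.
Round up.

n = 95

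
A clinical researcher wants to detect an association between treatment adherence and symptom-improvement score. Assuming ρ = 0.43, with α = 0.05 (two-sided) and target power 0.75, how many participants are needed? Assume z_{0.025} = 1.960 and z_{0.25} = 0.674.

n = 36

Fisher's z: C = ½·ln((1+r)/(1−r)) = ½·ln(2.5088) = 0.4599.
n = ((z_{α/2} + z_β)/C)² + 3.
(1.960 + 0.674) / 0.4599 = 2.634 / 0.4599 = 5.727.
n = 5.727² + 3 = 32.80 + 3 = 35.8.
Round up.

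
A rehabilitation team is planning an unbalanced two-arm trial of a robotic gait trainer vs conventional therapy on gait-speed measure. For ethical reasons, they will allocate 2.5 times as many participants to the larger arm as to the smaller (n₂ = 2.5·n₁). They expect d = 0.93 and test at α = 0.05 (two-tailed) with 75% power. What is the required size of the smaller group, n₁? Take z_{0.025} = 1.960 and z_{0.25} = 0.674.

n₁ = 12

With allocation ratio k = n₂/n₁ = 2.5, Var(x̄₁−x̄₂) = σ²(1/n₁ + 1/(k·n₁)) = σ²·(k+1)/(k·n₁).
So n₁ = (1 + 1/k)·((z_{α/2} + z_β)/d)² = 1.400 × (2.634/0.93)².
n₁ = 1.400 × 8.02 = 11.2.
Round up: n₁ = 12, giving n₂ = 2.5 × 12 = 30.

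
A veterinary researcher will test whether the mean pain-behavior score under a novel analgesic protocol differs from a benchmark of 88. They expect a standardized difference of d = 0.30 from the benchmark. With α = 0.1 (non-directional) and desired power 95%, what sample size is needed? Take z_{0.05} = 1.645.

n = 121

For a one-sample test: n = ((z_{α/2} + z_β) / d)².
z_{α/2} + z_β = 1.645 + 1.645 = 3.290.
n = (3.290 / 0.30)² = 10.967² = 120.27.
Round up.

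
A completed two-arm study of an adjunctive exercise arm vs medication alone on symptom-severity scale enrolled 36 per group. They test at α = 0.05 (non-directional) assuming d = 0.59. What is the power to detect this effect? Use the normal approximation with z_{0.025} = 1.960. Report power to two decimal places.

power ≈ 0.71

For two equal groups, power = Φ(d·√(n/2) − z_{α/2}).
d·√(n/2) = 0.59 × √(36/2) = 0.59 × 4.243 = 2.503.
z_β = 2.503 − 1.960 = 0.543.
Power = Φ(0.543) = 0.706.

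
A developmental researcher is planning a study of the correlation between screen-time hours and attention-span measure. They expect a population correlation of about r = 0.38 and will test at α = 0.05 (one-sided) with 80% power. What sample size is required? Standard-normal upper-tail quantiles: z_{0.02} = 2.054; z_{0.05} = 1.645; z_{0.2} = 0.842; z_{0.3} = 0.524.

n = 42

Fisher's z: C = ½·ln((1+r)/(1−r)) = ½·ln(2.2258) = 0.4001.
n = ((z_{α} + z_β)/C)² + 3.
(1.645 + 0.842) / 0.4001 = 2.487 / 0.4001 = 6.216.
n = 6.216² + 3 = 38.64 + 3 = 41.6.
Round up.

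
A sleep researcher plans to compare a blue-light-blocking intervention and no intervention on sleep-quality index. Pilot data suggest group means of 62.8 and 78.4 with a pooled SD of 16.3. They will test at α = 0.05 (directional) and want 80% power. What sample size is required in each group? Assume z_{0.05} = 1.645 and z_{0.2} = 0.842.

n = 14 per group

Cohen's d = |M₁ − M₂| / SD_pooled = |62.8 − 78.4| / 16.3 = 15.6 / 16.3 = 0.957.
For two independent groups with equal n: n = 2·((z_{α} + z_β) / d)².
z_{α} + z_β = 1.645 + 0.842 = 2.487.
n = 2 × (2.487 / 0.957)² = 2 × 2.599² = 2 × 6.75 = 13.5.
Round up to the next whole participant.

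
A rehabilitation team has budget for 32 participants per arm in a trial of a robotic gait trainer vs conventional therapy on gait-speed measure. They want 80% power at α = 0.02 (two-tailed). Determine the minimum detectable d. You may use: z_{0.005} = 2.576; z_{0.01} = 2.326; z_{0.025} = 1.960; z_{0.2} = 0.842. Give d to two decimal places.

For two independent groups of n = 32 each: d_min = (z_{α/2} + z_β)·√(2/n).
z-sum = 2.326 + 0.842 = 3.168.
d_min = 3.168 × √(2/32) = 3.168 × 0.2500 = 0.792.

d_min ≈ 0.79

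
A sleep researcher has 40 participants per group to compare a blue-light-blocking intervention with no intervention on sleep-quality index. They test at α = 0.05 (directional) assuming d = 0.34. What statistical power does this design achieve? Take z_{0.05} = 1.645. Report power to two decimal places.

power ≈ 0.45

For two equal groups, power = Φ(d·√(n/2) − z_{α}).
d·√(n/2) = 0.34 × √(40/2) = 0.34 × 4.472 = 1.521.
z_β = 1.521 − 1.645 = -0.124.
Power = Φ(-0.124) = 0.450.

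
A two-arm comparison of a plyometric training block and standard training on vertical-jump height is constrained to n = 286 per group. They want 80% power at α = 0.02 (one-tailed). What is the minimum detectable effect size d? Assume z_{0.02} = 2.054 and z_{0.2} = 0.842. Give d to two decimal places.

For two independent groups of n = 286 each: d_min = (z_{α} + z_β)·√(2/n).
z-sum = 2.054 + 0.842 = 2.896.
d_min = 2.896 × √(2/286) = 2.896 × 0.0836 = 0.242.

d_min ≈ 0.24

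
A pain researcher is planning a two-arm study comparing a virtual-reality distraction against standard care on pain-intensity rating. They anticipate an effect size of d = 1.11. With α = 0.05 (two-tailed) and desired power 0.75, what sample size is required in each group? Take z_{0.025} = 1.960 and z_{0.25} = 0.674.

For two independent groups with equal n: n = 2·((z_{α/2} + z_β) / d)².
z_{α/2} + z_β = 1.960 + 0.674 = 2.634.
n = 2 × (2.634 / 1.11)² = 2 × 2.373² = 2 × 5.63 = 11.3.
Round up to the next whole participant.

n = 12 per group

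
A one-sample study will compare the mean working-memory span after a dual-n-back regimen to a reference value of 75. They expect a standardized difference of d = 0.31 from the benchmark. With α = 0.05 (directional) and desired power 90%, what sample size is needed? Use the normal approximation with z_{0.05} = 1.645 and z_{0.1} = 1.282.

n = 90

For a one-sample test: n = ((z_{α} + z_β) / d)².
z_{α} + z_β = 1.645 + 1.282 = 2.927.
n = (2.927 / 0.31)² = 9.442² = 89.15.
Round up.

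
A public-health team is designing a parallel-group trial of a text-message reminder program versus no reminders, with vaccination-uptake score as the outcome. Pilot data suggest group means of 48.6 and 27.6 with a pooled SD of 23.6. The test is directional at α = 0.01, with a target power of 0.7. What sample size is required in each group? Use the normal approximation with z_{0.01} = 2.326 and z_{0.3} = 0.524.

Cohen's d = |M₁ − M₂| / SD_pooled = |48.6 − 27.6| / 23.6 = 21.0 / 23.6 = 0.890.
For two independent groups with equal n: n = 2·((z_{α} + z_β) / d)².
z_{α} + z_β = 2.326 + 0.524 = 2.850.
n = 2 × (2.850 / 0.890)² = 2 × 3.202² = 2 × 10.25 = 20.5.
Round up to the next whole participant.

n = 21 per group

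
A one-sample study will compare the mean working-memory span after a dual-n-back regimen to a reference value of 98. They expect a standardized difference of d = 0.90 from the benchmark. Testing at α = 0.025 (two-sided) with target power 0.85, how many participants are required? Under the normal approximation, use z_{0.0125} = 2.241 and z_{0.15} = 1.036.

For a one-sample test: n = ((z_{α/2} + z_β) / d)².
z_{α/2} + z_β = 2.241 + 1.036 = 3.277.
n = (3.277 / 0.90)² = 3.641² = 13.26.
Round up.

n = 14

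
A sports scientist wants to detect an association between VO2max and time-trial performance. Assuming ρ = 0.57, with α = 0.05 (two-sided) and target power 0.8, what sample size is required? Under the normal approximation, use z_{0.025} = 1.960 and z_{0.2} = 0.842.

n = 22

Fisher's z: C = ½·ln((1+r)/(1−r)) = ½·ln(3.6512) = 0.6475.
n = ((z_{α/2} + z_β)/C)² + 3.
(1.960 + 0.842) / 0.6475 = 2.802 / 0.6475 = 4.327.
n = 4.327² + 3 = 18.73 + 3 = 21.7.
Round up.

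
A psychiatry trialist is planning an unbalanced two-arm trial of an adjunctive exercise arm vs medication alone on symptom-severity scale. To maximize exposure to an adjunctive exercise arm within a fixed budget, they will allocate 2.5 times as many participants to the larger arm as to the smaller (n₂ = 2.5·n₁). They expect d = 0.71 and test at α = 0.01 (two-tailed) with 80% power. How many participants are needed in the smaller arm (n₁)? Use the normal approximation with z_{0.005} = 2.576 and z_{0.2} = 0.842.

n₁ = 33

With allocation ratio k = n₂/n₁ = 2.5, Var(x̄₁−x̄₂) = σ²(1/n₁ + 1/(k·n₁)) = σ²·(k+1)/(k·n₁).
So n₁ = (1 + 1/k)·((z_{α/2} + z_β)/d)² = 1.400 × (3.418/0.71)².
n₁ = 1.400 × 23.18 = 32.4.
Round up: n₁ = 33, giving n₂ = ⌈2.5 × 33⌉ = ⌈82.5⌉ = 83.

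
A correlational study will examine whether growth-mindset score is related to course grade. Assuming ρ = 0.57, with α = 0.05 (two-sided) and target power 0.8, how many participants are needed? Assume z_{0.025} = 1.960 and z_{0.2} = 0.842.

n = 22

Fisher's z: C = ½·ln((1+r)/(1−r)) = ½·ln(3.6512) = 0.6475.
n = ((z_{α/2} + z_β)/C)² + 3.
(1.960 + 0.842) / 0.6475 = 2.802 / 0.6475 = 4.327.
n = 4.327² + 3 = 18.73 + 3 = 21.7.
Round up.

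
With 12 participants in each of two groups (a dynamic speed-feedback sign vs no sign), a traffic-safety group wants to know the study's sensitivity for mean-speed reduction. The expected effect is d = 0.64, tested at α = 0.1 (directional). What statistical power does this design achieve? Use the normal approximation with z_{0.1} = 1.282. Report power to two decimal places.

power ≈ 0.61

For two equal groups, power = Φ(d·√(n/2) − z_{α}).
d·√(n/2) = 0.64 × √(12/2) = 0.64 × 2.449 = 1.568.
z_β = 1.568 − 1.282 = 0.286.
Power = Φ(0.286) = 0.612.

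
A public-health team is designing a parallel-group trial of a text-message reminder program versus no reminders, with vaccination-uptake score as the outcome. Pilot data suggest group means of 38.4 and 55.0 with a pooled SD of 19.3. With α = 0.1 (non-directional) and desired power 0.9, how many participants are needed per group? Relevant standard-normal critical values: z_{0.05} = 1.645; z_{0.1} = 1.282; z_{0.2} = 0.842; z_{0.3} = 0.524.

n = 24 per group

Cohen's d = |M₁ − M₂| / SD_pooled = |38.4 − 55.0| / 19.3 = 16.6 / 19.3 = 0.860.
For two independent groups with equal n: n = 2·((z_{α/2} + z_β) / d)².
z_{α/2} + z_β = 1.645 + 1.282 = 2.927.
n = 2 × (2.927 / 0.860)² = 2 × 3.403² = 2 × 11.58 = 23.2.
Round up to the next whole participant.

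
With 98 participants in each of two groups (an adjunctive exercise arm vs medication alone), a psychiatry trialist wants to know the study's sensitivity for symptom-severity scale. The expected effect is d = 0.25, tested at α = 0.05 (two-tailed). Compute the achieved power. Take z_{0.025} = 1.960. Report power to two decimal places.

For two equal groups, power = Φ(d·√(n/2) − z_{α/2}).
d·√(n/2) = 0.25 × √(98/2) = 0.25 × 7.000 = 1.750.
z_β = 1.750 − 1.960 = -0.210.
Power = Φ(-0.210) = 0.417.

power ≈ 0.42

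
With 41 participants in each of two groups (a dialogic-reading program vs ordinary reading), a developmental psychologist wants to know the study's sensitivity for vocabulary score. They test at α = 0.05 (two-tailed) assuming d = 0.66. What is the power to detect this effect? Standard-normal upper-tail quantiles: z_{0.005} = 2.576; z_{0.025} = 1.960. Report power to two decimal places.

For two equal groups, power = Φ(d·√(n/2) − z_{α/2}).
d·√(n/2) = 0.66 × √(41/2) = 0.66 × 4.528 = 2.988.
z_β = 2.988 − 1.960 = 1.028.
Power = Φ(1.028) = 0.848.

power ≈ 0.85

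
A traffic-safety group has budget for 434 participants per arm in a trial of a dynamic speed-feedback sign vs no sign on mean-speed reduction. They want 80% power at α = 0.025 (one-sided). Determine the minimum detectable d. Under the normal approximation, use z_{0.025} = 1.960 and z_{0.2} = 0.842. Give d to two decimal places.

d_min ≈ 0.19

For two independent groups of n = 434 each: d_min = (z_{α} + z_β)·√(2/n).
z-sum = 1.960 + 0.842 = 2.802.
d_min = 2.802 × √(2/434) = 2.802 × 0.0679 = 0.190.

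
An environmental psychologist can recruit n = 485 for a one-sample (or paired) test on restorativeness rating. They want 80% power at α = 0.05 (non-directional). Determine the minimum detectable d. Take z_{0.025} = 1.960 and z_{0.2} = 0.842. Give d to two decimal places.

d_min ≈ 0.13

For a single sample (or paired design) of n = 485: d_min = (z_{α/2} + z_β)/√n.
z-sum = 1.960 + 0.842 = 2.802.
d_min = 2.802 / √485 = 2.802 / 22.023 = 0.127.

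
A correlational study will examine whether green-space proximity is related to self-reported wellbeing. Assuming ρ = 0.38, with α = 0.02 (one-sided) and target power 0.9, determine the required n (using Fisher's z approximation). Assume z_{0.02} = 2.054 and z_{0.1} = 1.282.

n = 73

Fisher's z: C = ½·ln((1+r)/(1−r)) = ½·ln(2.2258) = 0.4001.
n = ((z_{α} + z_β)/C)² + 3.
(2.054 + 1.282) / 0.4001 = 3.336 / 0.4001 = 8.338.
n = 8.338² + 3 = 69.52 + 3 = 72.5.
Round up.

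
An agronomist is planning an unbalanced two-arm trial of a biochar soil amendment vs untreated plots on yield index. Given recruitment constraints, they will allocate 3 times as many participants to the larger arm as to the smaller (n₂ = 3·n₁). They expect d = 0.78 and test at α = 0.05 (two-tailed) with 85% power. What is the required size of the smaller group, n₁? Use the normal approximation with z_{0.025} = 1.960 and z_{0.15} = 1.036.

n₁ = 20

With allocation ratio k = n₂/n₁ = 3, Var(x̄₁−x̄₂) = σ²(1/n₁ + 1/(k·n₁)) = σ²·(k+1)/(k·n₁).
So n₁ = (1 + 1/k)·((z_{α/2} + z_β)/d)² = 1.333 × (2.996/0.78)².
n₁ = 1.333 × 14.75 = 19.7.
Round up: n₁ = 20, giving n₂ = 3 × 20 = 60.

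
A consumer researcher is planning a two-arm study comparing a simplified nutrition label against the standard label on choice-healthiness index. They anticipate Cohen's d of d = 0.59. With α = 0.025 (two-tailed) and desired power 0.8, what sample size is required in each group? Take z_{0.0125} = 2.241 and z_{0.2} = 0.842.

For two independent groups with equal n: n = 2·((z_{α/2} + z_β) / d)².
z_{α/2} + z_β = 2.241 + 0.842 = 3.083.
n = 2 × (3.083 / 0.59)² = 2 × 5.225² = 2 × 27.31 = 54.6.
Round up to the next whole participant.

n = 55 per group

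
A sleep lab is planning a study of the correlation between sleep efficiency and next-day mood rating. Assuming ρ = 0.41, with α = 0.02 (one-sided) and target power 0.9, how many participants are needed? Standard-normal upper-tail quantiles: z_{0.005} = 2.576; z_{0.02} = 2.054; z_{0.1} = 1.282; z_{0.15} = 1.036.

n = 62

Fisher's z: C = ½·ln((1+r)/(1−r)) = ½·ln(2.3898) = 0.4356.
n = ((z_{α} + z_β)/C)² + 3.
(2.054 + 1.282) / 0.4356 = 3.336 / 0.4356 = 7.658.
n = 7.658² + 3 = 58.65 + 3 = 61.7.
Round up.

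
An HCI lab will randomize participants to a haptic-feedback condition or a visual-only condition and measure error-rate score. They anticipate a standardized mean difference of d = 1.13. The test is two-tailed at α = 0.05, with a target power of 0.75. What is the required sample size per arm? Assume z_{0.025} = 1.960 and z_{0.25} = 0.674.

n = 11 per group

For two independent groups with equal n: n = 2·((z_{α/2} + z_β) / d)².
z_{α/2} + z_β = 1.960 + 0.674 = 2.634.
n = 2 × (2.634 / 1.13)² = 2 × 2.331² = 2 × 5.43 = 10.9.
Round up to the next whole participant.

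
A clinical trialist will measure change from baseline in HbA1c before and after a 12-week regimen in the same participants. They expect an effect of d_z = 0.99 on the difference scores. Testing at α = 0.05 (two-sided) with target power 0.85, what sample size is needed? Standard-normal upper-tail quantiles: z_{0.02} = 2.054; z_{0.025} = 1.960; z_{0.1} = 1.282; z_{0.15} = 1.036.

For a paired (one-sample on differences) test: n = ((z_{α/2} + z_β) / d)².
z_{α/2} + z_β = 1.960 + 1.036 = 2.996.
n = (2.996 / 0.99)² = 3.026² = 9.16.
Round up.

n = 10 pairs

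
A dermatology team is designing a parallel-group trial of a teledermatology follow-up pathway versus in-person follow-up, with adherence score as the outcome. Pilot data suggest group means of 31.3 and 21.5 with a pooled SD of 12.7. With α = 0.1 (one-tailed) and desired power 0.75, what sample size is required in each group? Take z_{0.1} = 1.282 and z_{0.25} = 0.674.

Cohen's d = |M₁ − M₂| / SD_pooled = |31.3 − 21.5| / 12.7 = 9.8 / 12.7 = 0.772.
For two independent groups with equal n: n = 2·((z_{α} + z_β) / d)².
z_{α} + z_β = 1.282 + 0.674 = 1.956.
n = 2 × (1.956 / 0.772)² = 2 × 2.534² = 2 × 6.42 = 12.8.
Round up to the next whole participant.

n = 13 per group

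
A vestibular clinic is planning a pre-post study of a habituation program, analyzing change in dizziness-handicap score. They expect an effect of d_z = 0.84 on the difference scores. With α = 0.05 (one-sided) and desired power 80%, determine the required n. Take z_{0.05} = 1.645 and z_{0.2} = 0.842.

n = 9 pairs

For a paired (one-sample on differences) test: n = ((z_{α} + z_β) / d)².
z_{α} + z_β = 1.645 + 0.842 = 2.487.
n = (2.487 / 0.84)² = 2.961² = 8.77.
Round up.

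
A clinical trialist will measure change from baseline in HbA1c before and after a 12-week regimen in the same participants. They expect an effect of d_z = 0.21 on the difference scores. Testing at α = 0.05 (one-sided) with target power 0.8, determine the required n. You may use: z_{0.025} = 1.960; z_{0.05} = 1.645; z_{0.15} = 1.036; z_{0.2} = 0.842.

For a paired (one-sample on differences) test: n = ((z_{α} + z_β) / d)².
z_{α} + z_β = 1.645 + 0.842 = 2.487.
n = (2.487 / 0.21)² = 11.843² = 140.25.
Round up.

n = 141 pairs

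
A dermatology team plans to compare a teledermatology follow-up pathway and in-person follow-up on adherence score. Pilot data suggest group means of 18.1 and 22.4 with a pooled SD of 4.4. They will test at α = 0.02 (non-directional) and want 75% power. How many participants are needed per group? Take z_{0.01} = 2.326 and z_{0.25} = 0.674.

n = 19 per group

Cohen's d = |M₁ − M₂| / SD_pooled = |18.1 − 22.4| / 4.4 = 4.3 / 4.4 = 0.977.
For two independent groups with equal n: n = 2·((z_{α/2} + z_β) / d)².
z_{α/2} + z_β = 2.326 + 0.674 = 3.000.
n = 2 × (3.000 / 0.977)² = 2 × 3.071² = 2 × 9.43 = 18.9.
Round up to the next whole participant.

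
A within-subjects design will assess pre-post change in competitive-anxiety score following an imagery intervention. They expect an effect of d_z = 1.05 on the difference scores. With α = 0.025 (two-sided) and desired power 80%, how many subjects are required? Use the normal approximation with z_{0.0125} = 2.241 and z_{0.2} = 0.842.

For a paired (one-sample on differences) test: n = ((z_{α/2} + z_β) / d)².
z_{α/2} + z_β = 2.241 + 0.842 = 3.083.
n = (3.083 / 1.05)² = 2.936² = 8.62.
Round up.

n = 9 pairs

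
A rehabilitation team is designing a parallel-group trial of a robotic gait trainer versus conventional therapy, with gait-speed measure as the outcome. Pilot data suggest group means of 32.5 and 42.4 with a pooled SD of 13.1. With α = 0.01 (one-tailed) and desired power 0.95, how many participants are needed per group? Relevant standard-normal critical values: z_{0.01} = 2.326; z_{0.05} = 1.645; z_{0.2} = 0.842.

Cohen's d = |M₁ − M₂| / SD_pooled = |32.5 − 42.4| / 13.1 = 9.9 / 13.1 = 0.756.
For two independent groups with equal n: n = 2·((z_{α} + z_β) / d)².
z_{α} + z_β = 2.326 + 1.645 = 3.971.
n = 2 × (3.971 / 0.756)² = 2 × 5.253² = 2 × 27.59 = 55.2.
Round up to the next whole participant.

n = 56 per group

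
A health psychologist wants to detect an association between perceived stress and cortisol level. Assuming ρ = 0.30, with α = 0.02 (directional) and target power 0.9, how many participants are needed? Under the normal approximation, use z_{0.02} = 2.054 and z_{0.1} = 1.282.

Fisher's z: C = ½·ln((1+r)/(1−r)) = ½·ln(1.8571) = 0.3095.
n = ((z_{α} + z_β)/C)² + 3.
(2.054 + 1.282) / 0.3095 = 3.336 / 0.3095 = 10.779.
n = 10.779² + 3 = 116.18 + 3 = 119.2.
Round up.

n = 120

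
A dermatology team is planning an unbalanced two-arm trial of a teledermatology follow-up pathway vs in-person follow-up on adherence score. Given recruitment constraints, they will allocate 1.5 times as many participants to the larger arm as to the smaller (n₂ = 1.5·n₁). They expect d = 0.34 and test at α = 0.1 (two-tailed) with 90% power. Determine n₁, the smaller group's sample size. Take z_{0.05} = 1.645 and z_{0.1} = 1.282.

n₁ = 124

With allocation ratio k = n₂/n₁ = 1.5, Var(x̄₁−x̄₂) = σ²(1/n₁ + 1/(k·n₁)) = σ²·(k+1)/(k·n₁).
So n₁ = (1 + 1/k)·((z_{α/2} + z_β)/d)² = 1.667 × (2.927/0.34)².
n₁ = 1.667 × 74.11 = 123.5.
Round up: n₁ = 124, giving n₂ = 1.5 × 124 = 186.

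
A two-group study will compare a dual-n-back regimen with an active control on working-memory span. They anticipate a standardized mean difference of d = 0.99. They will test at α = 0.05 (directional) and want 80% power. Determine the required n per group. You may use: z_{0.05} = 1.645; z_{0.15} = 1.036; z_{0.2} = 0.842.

n = 13 per group

For two independent groups with equal n: n = 2·((z_{α} + z_β) / d)².
z_{α} + z_β = 1.645 + 0.842 = 2.487.
n = 2 × (2.487 / 0.99)² = 2 × 2.512² = 2 × 6.31 = 12.6.
Round up to the next whole participant.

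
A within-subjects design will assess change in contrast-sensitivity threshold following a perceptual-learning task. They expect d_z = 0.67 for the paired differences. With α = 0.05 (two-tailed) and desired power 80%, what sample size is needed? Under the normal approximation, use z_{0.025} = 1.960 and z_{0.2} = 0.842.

For a paired (one-sample on differences) test: n = ((z_{α/2} + z_β) / d)².
z_{α/2} + z_β = 1.960 + 0.842 = 2.802.
n = (2.802 / 0.67)² = 4.182² = 17.49.
Round up.

n = 18 pairs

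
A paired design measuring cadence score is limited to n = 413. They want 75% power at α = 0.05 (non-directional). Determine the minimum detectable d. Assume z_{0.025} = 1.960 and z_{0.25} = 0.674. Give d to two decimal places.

d_min ≈ 0.13

For a single sample (or paired design) of n = 413: d_min = (z_{α/2} + z_β)/√n.
z-sum = 1.960 + 0.674 = 2.634.
d_min = 2.634 / √413 = 2.634 / 20.322 = 0.130.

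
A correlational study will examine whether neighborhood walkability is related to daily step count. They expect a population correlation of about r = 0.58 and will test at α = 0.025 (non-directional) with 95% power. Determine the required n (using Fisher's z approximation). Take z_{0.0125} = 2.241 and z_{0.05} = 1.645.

Fisher's z: C = ½·ln((1+r)/(1−r)) = ½·ln(3.7619) = 0.6625.
n = ((z_{α/2} + z_β)/C)² + 3.
(2.241 + 1.645) / 0.6625 = 3.886 / 0.6625 = 5.866.
n = 5.866² + 3 = 34.41 + 3 = 37.4.
Round up.

n = 38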